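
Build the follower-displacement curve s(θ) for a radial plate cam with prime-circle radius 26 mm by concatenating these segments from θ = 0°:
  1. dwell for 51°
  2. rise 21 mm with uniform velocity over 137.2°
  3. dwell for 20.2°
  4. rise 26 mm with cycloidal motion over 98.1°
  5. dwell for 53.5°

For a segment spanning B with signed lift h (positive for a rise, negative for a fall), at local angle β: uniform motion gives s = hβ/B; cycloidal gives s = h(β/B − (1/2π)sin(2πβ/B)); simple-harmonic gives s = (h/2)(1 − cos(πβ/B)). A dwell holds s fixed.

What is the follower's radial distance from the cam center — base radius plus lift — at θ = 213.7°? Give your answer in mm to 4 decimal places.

seg 1 [0°–51°] dwell: s stays 0.0000
seg 2 [51°–188.2°] uniform, h=21: full span → s += 21 → s = 21.0000
seg 3 [188.2°–208.4°] dwell: s stays 21.0000
seg 4 [208.4°–306.5°] cycloidal, h=26: θ=213.7° here. β=5.3, B=98.1. 26·(0.0540 − sin(2π·0.0540)/(2π)) = 0.0268 → s = 21.0268
radial distance = base radius + s = 26 + 21.0268 = 47.0268

47.0268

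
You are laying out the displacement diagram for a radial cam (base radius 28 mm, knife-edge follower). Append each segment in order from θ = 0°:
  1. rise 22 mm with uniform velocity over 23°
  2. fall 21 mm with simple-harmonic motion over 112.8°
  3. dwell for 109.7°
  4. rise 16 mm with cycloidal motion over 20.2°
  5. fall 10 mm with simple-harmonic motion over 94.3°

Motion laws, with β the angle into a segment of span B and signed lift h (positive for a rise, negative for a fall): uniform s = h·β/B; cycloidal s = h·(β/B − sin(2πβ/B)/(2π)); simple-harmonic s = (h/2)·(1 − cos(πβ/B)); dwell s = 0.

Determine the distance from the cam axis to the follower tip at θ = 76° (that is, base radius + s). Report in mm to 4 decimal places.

seg 1 [0°–23°] uniform, h=22: full span → s += 22 → s = 22.0000
seg 2 [23°–135.8°] simple-harmonic, h=-21: θ=76° here. β=53, B=112.8. -21/2·(1 − cos(π·0.4699)) = -9.5072 → s = 12.4928
radial distance = base radius + s = 28 + 12.4928 = 40.4928

40.4928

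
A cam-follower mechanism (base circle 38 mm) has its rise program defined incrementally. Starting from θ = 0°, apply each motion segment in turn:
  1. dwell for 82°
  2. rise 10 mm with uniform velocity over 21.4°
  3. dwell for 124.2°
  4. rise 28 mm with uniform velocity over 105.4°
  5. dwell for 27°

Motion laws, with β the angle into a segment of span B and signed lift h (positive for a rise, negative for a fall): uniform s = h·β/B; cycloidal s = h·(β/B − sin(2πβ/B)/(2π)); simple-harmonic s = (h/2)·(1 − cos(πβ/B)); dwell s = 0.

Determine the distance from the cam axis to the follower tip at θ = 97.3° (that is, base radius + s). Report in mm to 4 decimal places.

seg 1 [0°–82°] dwell: s stays 0.0000
seg 2 [82°–103.4°] uniform, h=10: θ=97.3° here. β=15.3, B=21.4. 10·15.3/21.4 = 7.1495 → s = 7.1495
radial distance = base radius + s = 38 + 7.1495 = 45.1495

45.1495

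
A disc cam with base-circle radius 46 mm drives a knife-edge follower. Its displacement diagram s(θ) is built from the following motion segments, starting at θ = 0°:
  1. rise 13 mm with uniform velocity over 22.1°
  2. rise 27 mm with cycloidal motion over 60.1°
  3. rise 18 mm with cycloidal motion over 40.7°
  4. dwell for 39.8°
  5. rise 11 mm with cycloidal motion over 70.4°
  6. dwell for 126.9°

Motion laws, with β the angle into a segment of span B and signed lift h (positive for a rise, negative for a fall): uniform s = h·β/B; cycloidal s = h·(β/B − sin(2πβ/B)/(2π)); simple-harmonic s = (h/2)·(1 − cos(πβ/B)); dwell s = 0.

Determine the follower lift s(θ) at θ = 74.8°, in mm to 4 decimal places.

seg 1 [0°–22.1°] uniform, h=13: full span → s += 13 → s = 13.0000
seg 2 [22.1°–82.2°] cycloidal, h=27: θ=74.8° here. β=52.7, B=60.1. 27·(0.8769 − sin(2π·0.8769)/(2π)) = 26.6782 → s = 39.6782

39.6782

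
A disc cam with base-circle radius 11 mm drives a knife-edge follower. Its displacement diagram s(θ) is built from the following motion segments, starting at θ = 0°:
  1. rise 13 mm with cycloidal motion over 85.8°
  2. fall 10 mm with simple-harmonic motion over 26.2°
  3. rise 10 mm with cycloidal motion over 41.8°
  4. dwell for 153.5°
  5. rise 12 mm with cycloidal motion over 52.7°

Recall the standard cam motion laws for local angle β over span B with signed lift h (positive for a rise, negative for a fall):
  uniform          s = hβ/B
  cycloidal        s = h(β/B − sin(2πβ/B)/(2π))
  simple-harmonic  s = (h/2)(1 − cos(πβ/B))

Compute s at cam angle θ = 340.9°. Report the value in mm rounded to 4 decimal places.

seg 1 [0°–85.8°] cycloidal, h=13: full span → s += 13 → s = 13.0000
seg 2 [85.8°–112°] simple-harmonic, h=-10: full span → s += -10 → s = 3.0000
seg 3 [112°–153.8°] cycloidal, h=10: full span → s += 10 → s = 13.0000
seg 4 [153.8°–307.3°] dwell: s stays 13.0000
seg 5 [307.3°–360°] cycloidal, h=12: θ=340.9° here. β=33.6, B=52.7. 12·(0.6376 − sin(2π·0.6376)/(2π)) = 9.1037 → s = 22.1037

22.1037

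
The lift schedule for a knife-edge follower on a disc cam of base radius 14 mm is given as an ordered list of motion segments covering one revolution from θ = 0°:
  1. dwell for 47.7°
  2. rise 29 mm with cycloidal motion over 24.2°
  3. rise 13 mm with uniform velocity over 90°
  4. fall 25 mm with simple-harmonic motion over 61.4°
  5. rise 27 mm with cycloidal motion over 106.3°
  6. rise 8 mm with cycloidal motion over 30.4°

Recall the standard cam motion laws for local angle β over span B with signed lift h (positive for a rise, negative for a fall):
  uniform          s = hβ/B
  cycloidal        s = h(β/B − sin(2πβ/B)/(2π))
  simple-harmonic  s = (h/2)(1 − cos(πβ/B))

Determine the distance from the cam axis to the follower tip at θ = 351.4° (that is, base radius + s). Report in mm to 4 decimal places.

seg 1 [0°–47.7°] dwell: s stays 0.0000
seg 2 [47.7°–71.9°] cycloidal, h=29: full span → s += 29 → s = 29.0000
seg 3 [71.9°–161.9°] uniform, h=13: full span → s += 13 → s = 42.0000
seg 4 [161.9°–223.3°] simple-harmonic, h=-25: full span → s += -25 → s = 17.0000
seg 5 [223.3°–329.6°] cycloidal, h=27: full span → s += 27 → s = 44.0000
seg 6 [329.6°–360°] cycloidal, h=8: θ=351.4° here. β=21.8, B=30.4. 8·(0.7171 − sin(2π·0.7171)/(2π)) = 6.9830 → s = 50.9830
radial distance = base radius + s = 14 + 50.9830 = 64.9830

64.9830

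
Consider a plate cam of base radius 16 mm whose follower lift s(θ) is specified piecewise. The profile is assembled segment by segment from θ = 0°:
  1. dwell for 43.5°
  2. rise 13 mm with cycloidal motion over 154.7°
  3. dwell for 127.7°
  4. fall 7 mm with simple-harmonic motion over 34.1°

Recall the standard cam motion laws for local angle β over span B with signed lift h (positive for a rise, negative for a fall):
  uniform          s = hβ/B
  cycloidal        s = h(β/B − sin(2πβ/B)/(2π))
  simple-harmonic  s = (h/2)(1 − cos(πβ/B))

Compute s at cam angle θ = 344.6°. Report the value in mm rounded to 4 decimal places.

seg 1 [0°–43.5°] dwell: s stays 0.0000
seg 2 [43.5°–198.2°] cycloidal, h=13: full span → s += 13 → s = 13.0000
seg 3 [198.2°–325.9°] dwell: s stays 13.0000
seg 4 [325.9°–360°] simple-harmonic, h=-7: θ=344.6° here. β=18.7, B=34.1. -7/2·(1 − cos(π·0.5484)) = -4.0300 → s = 8.9700

8.9700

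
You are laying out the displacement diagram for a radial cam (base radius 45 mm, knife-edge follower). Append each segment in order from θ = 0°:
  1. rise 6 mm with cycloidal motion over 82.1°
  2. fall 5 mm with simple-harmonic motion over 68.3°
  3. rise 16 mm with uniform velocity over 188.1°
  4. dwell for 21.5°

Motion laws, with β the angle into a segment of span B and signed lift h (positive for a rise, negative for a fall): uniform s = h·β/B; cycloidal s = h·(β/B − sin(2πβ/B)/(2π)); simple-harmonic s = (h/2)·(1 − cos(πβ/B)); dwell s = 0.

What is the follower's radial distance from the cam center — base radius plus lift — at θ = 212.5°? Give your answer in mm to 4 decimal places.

seg 1 [0°–82.1°] cycloidal, h=6: full span → s += 6 → s = 6.0000
seg 2 [82.1°–150.4°] simple-harmonic, h=-5: full span → s += -5 → s = 1.0000
seg 3 [150.4°–338.5°] uniform, h=16: θ=212.5° here. β=62.1, B=188.1. 16·62.1/188.1 = 5.2823 → s = 6.2823
radial distance = base radius + s = 45 + 6.2823 = 51.2823

51.2823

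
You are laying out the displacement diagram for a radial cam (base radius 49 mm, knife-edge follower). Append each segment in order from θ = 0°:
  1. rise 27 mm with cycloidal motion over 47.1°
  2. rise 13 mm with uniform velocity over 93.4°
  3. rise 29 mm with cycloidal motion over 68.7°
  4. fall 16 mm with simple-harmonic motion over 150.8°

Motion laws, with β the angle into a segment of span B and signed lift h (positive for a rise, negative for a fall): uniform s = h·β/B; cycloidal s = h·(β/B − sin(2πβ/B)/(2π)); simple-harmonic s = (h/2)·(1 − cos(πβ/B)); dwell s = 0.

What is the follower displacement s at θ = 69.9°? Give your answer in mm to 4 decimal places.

seg 1 [0°–47.1°] cycloidal, h=27: full span → s += 27 → s = 27.0000
seg 2 [47.1°–140.5°] uniform, h=13: θ=69.9° here. β=22.8, B=93.4. 13·22.8/93.4 = 3.1734 → s = 30.1734

30.1734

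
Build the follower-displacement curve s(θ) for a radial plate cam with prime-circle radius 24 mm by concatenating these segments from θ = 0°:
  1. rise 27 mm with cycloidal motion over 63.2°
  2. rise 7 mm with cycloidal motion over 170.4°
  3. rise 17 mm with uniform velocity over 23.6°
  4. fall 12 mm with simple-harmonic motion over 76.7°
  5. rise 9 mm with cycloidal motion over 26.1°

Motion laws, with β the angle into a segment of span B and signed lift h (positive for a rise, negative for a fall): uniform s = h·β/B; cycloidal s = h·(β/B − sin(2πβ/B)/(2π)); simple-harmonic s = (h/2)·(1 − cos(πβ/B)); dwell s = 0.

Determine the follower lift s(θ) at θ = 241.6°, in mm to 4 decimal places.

seg 1 [0°–63.2°] cycloidal, h=27: full span → s += 27 → s = 27.0000
seg 2 [63.2°–233.6°] cycloidal, h=7: full span → s += 7 → s = 34.0000
seg 3 [233.6°–257.2°] uniform, h=17: θ=241.6° here. β=8, B=23.6. 17·8/23.6 = 5.7627 → s = 39.7627

39.7627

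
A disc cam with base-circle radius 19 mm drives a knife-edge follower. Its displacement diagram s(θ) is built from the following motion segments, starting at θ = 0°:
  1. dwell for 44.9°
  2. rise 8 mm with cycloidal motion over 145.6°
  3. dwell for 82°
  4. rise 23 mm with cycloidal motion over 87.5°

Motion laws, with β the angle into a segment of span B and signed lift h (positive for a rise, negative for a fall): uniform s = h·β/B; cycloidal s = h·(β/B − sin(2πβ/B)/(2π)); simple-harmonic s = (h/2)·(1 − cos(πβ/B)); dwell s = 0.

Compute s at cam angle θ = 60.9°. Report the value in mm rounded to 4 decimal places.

seg 1 [0°–44.9°] dwell: s stays 0.0000
seg 2 [44.9°–190.5°] cycloidal, h=8: θ=60.9° here. β=16, B=145.6. 8·(0.1099 − sin(2π·0.1099)/(2π)) = 0.0682 → s = 0.0682

0.0682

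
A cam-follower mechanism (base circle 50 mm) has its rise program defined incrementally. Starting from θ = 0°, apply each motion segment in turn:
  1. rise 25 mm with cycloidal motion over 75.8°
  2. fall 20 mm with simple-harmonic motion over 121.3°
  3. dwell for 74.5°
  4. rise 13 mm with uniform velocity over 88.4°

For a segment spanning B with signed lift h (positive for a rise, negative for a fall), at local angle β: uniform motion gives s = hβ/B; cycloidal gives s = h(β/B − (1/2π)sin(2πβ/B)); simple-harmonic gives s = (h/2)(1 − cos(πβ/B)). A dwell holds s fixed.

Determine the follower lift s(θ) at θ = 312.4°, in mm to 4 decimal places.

seg 1 [0°–75.8°] cycloidal, h=25: full span → s += 25 → s = 25.0000
seg 2 [75.8°–197.1°] simple-harmonic, h=-20: full span → s += -20 → s = 5.0000
seg 3 [197.1°–271.6°] dwell: s stays 5.0000
seg 4 [271.6°–360°] uniform, h=13: θ=312.4° here. β=40.8, B=88.4. 13·40.8/88.4 = 6.0000 → s = 11.0000

11.0000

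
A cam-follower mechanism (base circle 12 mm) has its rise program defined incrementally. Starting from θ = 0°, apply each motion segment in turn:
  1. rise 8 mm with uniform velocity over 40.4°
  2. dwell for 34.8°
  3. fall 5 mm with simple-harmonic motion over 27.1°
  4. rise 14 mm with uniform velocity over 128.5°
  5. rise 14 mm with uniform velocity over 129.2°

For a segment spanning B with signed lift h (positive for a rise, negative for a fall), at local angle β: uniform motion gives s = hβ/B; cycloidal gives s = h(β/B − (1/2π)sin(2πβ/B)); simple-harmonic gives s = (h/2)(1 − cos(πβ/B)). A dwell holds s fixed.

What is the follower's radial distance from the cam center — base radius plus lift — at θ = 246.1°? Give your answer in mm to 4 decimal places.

seg 1 [0°–40.4°] uniform, h=8: full span → s += 8 → s = 8.0000
seg 2 [40.4°–75.2°] dwell: s stays 8.0000
seg 3 [75.2°–102.3°] simple-harmonic, h=-5: full span → s += -5 → s = 3.0000
seg 4 [102.3°–230.8°] uniform, h=14: full span → s += 14 → s = 17.0000
seg 5 [230.8°–360°] uniform, h=14: θ=246.1° here. β=15.3, B=129.2. 14·15.3/129.2 = 1.6579 → s = 18.6579
radial distance = base radius + s = 12 + 18.6579 = 30.6579

30.6579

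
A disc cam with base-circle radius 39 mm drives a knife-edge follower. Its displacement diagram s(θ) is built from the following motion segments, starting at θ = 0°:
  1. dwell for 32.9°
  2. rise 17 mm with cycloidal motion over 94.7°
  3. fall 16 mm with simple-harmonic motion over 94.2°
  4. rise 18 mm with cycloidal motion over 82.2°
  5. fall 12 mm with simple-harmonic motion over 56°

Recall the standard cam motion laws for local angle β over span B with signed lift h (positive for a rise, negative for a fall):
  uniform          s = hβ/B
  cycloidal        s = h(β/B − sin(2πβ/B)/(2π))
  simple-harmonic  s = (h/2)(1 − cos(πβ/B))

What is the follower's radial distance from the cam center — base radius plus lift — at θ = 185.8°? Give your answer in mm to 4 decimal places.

seg 1 [0°–32.9°] dwell: s stays 0.0000
seg 2 [32.9°–127.6°] cycloidal, h=17: full span → s += 17 → s = 17.0000
seg 3 [127.6°–221.8°] simple-harmonic, h=-16: θ=185.8° here. β=58.2, B=94.2. -16/2·(1 − cos(π·0.6178)) = -10.8943 → s = 6.1057
radial distance = base radius + s = 39 + 6.1057 = 45.1057

45.1057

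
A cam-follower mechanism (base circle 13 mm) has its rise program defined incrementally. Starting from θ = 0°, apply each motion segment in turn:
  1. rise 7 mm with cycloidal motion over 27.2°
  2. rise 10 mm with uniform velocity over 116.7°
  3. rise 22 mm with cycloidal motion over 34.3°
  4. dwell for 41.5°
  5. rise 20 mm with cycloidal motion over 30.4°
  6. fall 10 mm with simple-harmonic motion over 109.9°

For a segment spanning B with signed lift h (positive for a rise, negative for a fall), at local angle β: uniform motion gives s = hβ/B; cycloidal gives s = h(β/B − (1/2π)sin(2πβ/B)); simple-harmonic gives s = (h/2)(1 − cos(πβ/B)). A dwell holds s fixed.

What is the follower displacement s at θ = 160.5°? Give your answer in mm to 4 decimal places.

seg 1 [0°–27.2°] cycloidal, h=7: full span → s += 7 → s = 7.0000
seg 2 [27.2°–143.9°] uniform, h=10: full span → s += 10 → s = 17.0000
seg 3 [143.9°–178.2°] cycloidal, h=22: θ=160.5° here. β=16.6, B=34.3. 22·(0.4840 − sin(2π·0.4840)/(2π)) = 10.2951 → s = 27.2951

27.2951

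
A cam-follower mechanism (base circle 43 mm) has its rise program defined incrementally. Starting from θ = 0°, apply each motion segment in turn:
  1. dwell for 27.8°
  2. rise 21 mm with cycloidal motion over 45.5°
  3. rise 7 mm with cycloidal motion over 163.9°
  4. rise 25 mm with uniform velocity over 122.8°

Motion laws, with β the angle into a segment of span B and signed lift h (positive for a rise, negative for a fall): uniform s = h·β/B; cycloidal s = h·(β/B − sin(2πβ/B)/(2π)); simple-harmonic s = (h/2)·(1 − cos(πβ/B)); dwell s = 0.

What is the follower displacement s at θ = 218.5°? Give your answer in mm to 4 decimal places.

seg 1 [0°–27.8°] dwell: s stays 0.0000
seg 2 [27.8°–73.3°] cycloidal, h=21: full span → s += 21 → s = 21.0000
seg 3 [73.3°–237.2°] cycloidal, h=7: θ=218.5° here. β=145.2, B=163.9. 7·(0.8859 − sin(2π·0.8859)/(2π)) = 6.9333 → s = 27.9333

27.9333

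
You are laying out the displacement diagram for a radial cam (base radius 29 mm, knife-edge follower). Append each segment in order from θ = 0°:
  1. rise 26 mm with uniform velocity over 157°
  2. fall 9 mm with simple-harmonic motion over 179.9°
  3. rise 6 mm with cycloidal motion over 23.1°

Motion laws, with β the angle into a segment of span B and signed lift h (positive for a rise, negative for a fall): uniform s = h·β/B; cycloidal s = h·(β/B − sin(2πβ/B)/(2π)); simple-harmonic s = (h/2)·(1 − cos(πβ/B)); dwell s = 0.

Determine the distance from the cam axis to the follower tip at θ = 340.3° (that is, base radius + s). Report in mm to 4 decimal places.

seg 1 [0°–157°] uniform, h=26: full span → s += 26 → s = 26.0000
seg 2 [157°–336.9°] simple-harmonic, h=-9: full span → s += -9 → s = 17.0000
seg 3 [336.9°–360°] cycloidal, h=6: θ=340.3° here. β=3.4, B=23.1. 6·(0.1472 − sin(2π·0.1472)/(2π)) = 0.1206 → s = 17.1206
radial distance = base radius + s = 29 + 17.1206 = 46.1206

46.1206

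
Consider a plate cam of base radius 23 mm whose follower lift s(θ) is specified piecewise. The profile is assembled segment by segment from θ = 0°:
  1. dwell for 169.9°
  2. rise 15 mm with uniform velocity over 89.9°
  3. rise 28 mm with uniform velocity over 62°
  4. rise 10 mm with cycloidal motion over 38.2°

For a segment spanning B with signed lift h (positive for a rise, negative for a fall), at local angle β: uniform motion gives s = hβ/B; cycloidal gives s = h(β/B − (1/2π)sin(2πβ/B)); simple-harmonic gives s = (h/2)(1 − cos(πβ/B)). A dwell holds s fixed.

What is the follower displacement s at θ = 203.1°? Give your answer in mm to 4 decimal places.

seg 1 [0°–169.9°] dwell: s stays 0.0000
seg 2 [169.9°–259.8°] uniform, h=15: θ=203.1° here. β=33.2, B=89.9. 15·33.2/89.9 = 5.5395 → s = 5.5395

5.5395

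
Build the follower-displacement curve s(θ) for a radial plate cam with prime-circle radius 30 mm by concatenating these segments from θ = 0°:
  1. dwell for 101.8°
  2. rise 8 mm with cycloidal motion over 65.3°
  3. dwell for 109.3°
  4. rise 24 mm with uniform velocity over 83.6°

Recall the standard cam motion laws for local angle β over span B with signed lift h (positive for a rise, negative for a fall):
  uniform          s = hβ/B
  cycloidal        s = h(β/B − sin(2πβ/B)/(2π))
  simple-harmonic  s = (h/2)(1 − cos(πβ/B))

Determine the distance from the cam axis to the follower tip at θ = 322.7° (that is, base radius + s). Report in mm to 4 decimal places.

seg 1 [0°–101.8°] dwell: s stays 0.0000
seg 2 [101.8°–167.1°] cycloidal, h=8: full span → s += 8 → s = 8.0000
seg 3 [167.1°–276.4°] dwell: s stays 8.0000
seg 4 [276.4°–360°] uniform, h=24: θ=322.7° here. β=46.3, B=83.6. 24·46.3/83.6 = 13.2919 → s = 21.2919
radial distance = base radius + s = 30 + 21.2919 = 51.2919

51.2919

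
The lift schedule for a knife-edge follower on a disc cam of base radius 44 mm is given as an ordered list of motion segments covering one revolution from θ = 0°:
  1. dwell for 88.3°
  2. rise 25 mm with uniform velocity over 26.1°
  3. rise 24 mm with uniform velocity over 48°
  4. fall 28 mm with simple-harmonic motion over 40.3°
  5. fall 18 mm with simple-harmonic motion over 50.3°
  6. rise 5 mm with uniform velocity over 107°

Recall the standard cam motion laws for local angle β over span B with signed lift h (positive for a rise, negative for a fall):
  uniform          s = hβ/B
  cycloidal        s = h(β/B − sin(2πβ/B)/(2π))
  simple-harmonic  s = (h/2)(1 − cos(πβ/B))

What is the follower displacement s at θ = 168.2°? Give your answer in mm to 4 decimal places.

seg 1 [0°–88.3°] dwell: s stays 0.0000
seg 2 [88.3°–114.4°] uniform, h=25: full span → s += 25 → s = 25.0000
seg 3 [114.4°–162.4°] uniform, h=24: full span → s += 24 → s = 49.0000
seg 4 [162.4°–202.7°] simple-harmonic, h=-28: θ=168.2° here. β=5.8, B=40.3. -28/2·(1 − cos(π·0.1439)) = -1.4068 → s = 47.5932

47.5932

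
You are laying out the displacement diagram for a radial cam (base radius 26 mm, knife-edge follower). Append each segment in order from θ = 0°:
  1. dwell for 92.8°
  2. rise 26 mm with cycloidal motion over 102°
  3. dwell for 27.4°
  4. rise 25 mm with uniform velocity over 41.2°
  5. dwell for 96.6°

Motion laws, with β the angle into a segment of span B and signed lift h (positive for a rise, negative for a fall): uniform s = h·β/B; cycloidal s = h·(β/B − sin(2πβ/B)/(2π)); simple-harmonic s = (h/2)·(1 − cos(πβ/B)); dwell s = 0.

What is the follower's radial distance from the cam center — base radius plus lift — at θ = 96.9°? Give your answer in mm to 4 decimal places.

seg 1 [0°–92.8°] dwell: s stays 0.0000
seg 2 [92.8°–194.8°] cycloidal, h=26: θ=96.9° here. β=4.1, B=102. 26·(0.0402 − sin(2π·0.0402)/(2π)) = 0.0111 → s = 0.0111
radial distance = base radius + s = 26 + 0.0111 = 26.0111

26.0111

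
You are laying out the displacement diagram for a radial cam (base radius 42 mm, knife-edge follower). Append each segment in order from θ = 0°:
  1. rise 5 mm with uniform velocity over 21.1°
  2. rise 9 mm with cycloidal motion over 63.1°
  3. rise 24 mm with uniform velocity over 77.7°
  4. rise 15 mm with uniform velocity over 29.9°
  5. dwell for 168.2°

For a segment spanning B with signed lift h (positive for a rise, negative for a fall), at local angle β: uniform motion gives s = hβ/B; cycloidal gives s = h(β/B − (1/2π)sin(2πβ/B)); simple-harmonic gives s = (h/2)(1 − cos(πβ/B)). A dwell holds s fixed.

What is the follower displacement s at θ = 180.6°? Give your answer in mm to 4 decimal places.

seg 1 [0°–21.1°] uniform, h=5: full span → s += 5 → s = 5.0000
seg 2 [21.1°–84.2°] cycloidal, h=9: full span → s += 9 → s = 14.0000
seg 3 [84.2°–161.9°] uniform, h=24: full span → s += 24 → s = 38.0000
seg 4 [161.9°–191.8°] uniform, h=15: θ=180.6° here. β=18.7, B=29.9. 15·18.7/29.9 = 9.3813 → s = 47.3813

47.3813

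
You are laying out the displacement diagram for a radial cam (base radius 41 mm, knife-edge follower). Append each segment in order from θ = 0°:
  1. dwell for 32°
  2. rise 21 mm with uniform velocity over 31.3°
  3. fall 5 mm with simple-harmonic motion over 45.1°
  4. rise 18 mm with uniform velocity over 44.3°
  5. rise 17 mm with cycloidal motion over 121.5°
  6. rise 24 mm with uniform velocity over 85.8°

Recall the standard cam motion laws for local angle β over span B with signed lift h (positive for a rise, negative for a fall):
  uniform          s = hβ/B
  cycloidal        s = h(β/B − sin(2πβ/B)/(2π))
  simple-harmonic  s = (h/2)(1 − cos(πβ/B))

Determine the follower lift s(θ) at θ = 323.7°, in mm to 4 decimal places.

seg 1 [0°–32°] dwell: s stays 0.0000
seg 2 [32°–63.3°] uniform, h=21: full span → s += 21 → s = 21.0000
seg 3 [63.3°–108.4°] simple-harmonic, h=-5: full span → s += -5 → s = 16.0000
seg 4 [108.4°–152.7°] uniform, h=18: full span → s += 18 → s = 34.0000
seg 5 [152.7°–274.2°] cycloidal, h=17: full span → s += 17 → s = 51.0000
seg 6 [274.2°–360°] uniform, h=24: θ=323.7° here. β=49.5, B=85.8. 24·49.5/85.8 = 13.8462 → s = 64.8462

64.8462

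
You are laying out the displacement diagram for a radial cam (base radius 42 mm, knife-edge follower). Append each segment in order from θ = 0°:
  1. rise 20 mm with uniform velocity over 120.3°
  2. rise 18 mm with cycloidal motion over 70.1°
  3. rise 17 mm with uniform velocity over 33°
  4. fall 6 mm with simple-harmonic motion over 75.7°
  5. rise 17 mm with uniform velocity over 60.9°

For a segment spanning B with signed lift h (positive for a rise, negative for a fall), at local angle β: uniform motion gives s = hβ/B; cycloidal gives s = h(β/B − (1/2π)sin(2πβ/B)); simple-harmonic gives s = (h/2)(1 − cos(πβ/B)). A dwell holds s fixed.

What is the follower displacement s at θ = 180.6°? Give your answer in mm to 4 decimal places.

seg 1 [0°–120.3°] uniform, h=20: full span → s += 20 → s = 20.0000
seg 2 [120.3°–190.4°] cycloidal, h=18: θ=180.6° here. β=60.3, B=70.1. 18·(0.8602 − sin(2π·0.8602)/(2π)) = 17.6887 → s = 37.6887

37.6887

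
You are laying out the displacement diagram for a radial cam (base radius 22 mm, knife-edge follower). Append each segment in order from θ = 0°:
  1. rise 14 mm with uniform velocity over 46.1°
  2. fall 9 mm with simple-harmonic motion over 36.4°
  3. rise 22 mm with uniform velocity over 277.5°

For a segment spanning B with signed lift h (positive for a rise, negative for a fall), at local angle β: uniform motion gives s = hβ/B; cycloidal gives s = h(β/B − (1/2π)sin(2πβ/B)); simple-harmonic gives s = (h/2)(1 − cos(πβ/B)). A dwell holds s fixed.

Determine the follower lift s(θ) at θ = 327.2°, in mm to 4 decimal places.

seg 1 [0°–46.1°] uniform, h=14: full span → s += 14 → s = 14.0000
seg 2 [46.1°–82.5°] simple-harmonic, h=-9: full span → s += -9 → s = 5.0000
seg 3 [82.5°–360°] uniform, h=22: θ=327.2° here. β=244.7, B=277.5. 22·244.7/277.5 = 19.3996 → s = 24.3996

24.3996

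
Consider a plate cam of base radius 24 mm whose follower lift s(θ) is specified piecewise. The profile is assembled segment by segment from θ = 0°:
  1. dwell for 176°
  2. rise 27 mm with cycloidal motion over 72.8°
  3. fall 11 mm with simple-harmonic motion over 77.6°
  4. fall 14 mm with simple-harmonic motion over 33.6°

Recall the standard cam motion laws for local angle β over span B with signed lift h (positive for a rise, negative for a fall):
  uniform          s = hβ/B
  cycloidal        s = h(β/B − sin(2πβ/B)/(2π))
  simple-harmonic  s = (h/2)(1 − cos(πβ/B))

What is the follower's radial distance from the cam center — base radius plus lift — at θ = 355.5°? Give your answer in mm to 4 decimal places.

seg 1 [0°–176°] dwell: s stays 0.0000
seg 2 [176°–248.8°] cycloidal, h=27: full span → s += 27 → s = 27.0000
seg 3 [248.8°–326.4°] simple-harmonic, h=-11: full span → s += -11 → s = 16.0000
seg 4 [326.4°–360°] simple-harmonic, h=-14: θ=355.5° here. β=29.1, B=33.6. -14/2·(1 − cos(π·0.8661)) = -13.3895 → s = 2.6105
radial distance = base radius + s = 24 + 2.6105 = 26.6105

26.6105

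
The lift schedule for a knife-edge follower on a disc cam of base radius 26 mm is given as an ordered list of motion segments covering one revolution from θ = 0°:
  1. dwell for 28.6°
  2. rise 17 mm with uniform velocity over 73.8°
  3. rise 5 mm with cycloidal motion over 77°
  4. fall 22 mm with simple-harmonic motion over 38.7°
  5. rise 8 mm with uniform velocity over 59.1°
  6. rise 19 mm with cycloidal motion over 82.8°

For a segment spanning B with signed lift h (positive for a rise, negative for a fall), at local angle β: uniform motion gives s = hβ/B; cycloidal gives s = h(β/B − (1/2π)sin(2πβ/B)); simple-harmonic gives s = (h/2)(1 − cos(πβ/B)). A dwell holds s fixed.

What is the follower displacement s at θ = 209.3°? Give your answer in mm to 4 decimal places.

seg 1 [0°–28.6°] dwell: s stays 0.0000
seg 2 [28.6°–102.4°] uniform, h=17: full span → s += 17 → s = 17.0000
seg 3 [102.4°–179.4°] cycloidal, h=5: full span → s += 5 → s = 22.0000
seg 4 [179.4°–218.1°] simple-harmonic, h=-22: θ=209.3° here. β=29.9, B=38.7. -22/2·(1 − cos(π·0.7726)) = -19.3106 → s = 2.6894

2.6894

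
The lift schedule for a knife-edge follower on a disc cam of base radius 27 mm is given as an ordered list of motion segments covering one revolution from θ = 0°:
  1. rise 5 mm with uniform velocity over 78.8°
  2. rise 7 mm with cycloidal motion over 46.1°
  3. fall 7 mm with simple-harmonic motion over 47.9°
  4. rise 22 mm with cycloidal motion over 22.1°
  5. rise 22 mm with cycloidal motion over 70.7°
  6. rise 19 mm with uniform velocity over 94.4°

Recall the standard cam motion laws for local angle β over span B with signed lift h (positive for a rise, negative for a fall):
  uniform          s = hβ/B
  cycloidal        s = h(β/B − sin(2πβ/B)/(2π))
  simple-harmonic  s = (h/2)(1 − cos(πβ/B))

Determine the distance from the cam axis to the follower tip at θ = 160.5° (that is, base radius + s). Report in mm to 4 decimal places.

seg 1 [0°–78.8°] uniform, h=5: full span → s += 5 → s = 5.0000
seg 2 [78.8°–124.9°] cycloidal, h=7: full span → s += 7 → s = 12.0000
seg 3 [124.9°–172.8°] simple-harmonic, h=-7: θ=160.5° here. β=35.6, B=47.9. -7/2·(1 − cos(π·0.7432)) = -5.9216 → s = 6.0784
radial distance = base radius + s = 27 + 6.0784 = 33.0784

33.0784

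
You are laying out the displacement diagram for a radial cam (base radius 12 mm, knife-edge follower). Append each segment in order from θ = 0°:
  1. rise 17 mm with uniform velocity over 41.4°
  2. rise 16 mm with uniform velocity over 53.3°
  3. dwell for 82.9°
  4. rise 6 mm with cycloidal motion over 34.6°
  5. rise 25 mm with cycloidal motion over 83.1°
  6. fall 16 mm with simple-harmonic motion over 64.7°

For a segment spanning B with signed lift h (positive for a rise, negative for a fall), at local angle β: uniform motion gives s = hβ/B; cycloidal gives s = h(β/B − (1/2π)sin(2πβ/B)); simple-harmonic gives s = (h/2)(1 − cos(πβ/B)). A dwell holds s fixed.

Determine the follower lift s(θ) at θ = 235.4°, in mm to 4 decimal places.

seg 1 [0°–41.4°] uniform, h=17: full span → s += 17 → s = 17.0000
seg 2 [41.4°–94.7°] uniform, h=16: full span → s += 16 → s = 33.0000
seg 3 [94.7°–177.6°] dwell: s stays 33.0000
seg 4 [177.6°–212.2°] cycloidal, h=6: full span → s += 6 → s = 39.0000
seg 5 [212.2°–295.3°] cycloidal, h=25: θ=235.4° here. β=23.2, B=83.1. 25·(0.2792 − sin(2π·0.2792)/(2π)) = 3.0674 → s = 42.0674

42.0674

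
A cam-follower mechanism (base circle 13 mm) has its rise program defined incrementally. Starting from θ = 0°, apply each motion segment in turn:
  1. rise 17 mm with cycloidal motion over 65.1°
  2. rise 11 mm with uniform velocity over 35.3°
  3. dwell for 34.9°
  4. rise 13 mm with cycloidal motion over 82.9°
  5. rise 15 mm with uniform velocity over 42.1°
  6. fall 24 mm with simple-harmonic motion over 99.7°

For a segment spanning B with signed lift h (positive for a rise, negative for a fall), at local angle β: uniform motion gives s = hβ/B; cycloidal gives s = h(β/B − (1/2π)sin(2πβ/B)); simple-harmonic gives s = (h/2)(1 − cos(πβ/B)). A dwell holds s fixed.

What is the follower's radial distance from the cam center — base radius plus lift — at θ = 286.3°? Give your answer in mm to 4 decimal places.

seg 1 [0°–65.1°] cycloidal, h=17: full span → s += 17 → s = 17.0000
seg 2 [65.1°–100.4°] uniform, h=11: full span → s += 11 → s = 28.0000
seg 3 [100.4°–135.3°] dwell: s stays 28.0000
seg 4 [135.3°–218.2°] cycloidal, h=13: full span → s += 13 → s = 41.0000
seg 5 [218.2°–260.3°] uniform, h=15: full span → s += 15 → s = 56.0000
seg 6 [260.3°–360°] simple-harmonic, h=-24: θ=286.3° here. β=26, B=99.7. -24/2·(1 − cos(π·0.2608)) = -3.8070 → s = 52.1930
radial distance = base radius + s = 13 + 52.1930 = 65.1930

65.1930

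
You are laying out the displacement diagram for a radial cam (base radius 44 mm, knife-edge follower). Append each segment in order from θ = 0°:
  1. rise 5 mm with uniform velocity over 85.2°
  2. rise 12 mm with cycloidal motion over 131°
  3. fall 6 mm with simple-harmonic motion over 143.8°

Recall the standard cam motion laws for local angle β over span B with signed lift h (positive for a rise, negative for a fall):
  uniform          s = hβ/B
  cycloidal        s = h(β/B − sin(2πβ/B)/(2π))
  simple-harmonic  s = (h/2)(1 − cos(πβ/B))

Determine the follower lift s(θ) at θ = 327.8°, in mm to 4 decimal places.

seg 1 [0°–85.2°] uniform, h=5: full span → s += 5 → s = 5.0000
seg 2 [85.2°–216.2°] cycloidal, h=12: full span → s += 12 → s = 17.0000
seg 3 [216.2°–360°] simple-harmonic, h=-6: θ=327.8° here. β=111.6, B=143.8. -6/2·(1 − cos(π·0.7761)) = -5.2878 → s = 11.7122

11.7122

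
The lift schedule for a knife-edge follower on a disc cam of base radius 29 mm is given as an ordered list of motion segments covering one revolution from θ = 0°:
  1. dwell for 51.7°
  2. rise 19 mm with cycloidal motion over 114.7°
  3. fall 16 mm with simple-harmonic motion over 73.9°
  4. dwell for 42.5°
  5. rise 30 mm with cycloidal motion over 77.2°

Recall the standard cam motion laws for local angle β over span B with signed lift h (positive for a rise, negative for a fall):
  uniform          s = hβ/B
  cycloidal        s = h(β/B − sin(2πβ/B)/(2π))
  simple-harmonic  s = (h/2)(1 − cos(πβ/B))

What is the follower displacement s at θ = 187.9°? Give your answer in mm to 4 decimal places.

seg 1 [0°–51.7°] dwell: s stays 0.0000
seg 2 [51.7°–166.4°] cycloidal, h=19: full span → s += 19 → s = 19.0000
seg 3 [166.4°–240.3°] simple-harmonic, h=-16: θ=187.9° here. β=21.5, B=73.9. -16/2·(1 − cos(π·0.2909)) = -3.1153 → s = 15.8847

15.8847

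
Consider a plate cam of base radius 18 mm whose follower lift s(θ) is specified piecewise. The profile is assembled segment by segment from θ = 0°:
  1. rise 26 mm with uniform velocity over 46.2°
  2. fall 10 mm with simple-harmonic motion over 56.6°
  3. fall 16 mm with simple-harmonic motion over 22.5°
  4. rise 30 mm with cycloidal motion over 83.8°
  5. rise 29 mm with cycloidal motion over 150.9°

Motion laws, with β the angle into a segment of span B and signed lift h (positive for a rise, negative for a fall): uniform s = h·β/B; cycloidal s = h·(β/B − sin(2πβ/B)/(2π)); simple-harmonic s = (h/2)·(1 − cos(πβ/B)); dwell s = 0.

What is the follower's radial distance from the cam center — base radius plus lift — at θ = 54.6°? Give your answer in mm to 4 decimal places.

seg 1 [0°–46.2°] uniform, h=26: full span → s += 26 → s = 26.0000
seg 2 [46.2°–102.8°] simple-harmonic, h=-10: θ=54.6° here. β=8.4, B=56.6. -10/2·(1 − cos(π·0.1484)) = -0.5337 → s = 25.4663
radial distance = base radius + s = 18 + 25.4663 = 43.4663

43.4663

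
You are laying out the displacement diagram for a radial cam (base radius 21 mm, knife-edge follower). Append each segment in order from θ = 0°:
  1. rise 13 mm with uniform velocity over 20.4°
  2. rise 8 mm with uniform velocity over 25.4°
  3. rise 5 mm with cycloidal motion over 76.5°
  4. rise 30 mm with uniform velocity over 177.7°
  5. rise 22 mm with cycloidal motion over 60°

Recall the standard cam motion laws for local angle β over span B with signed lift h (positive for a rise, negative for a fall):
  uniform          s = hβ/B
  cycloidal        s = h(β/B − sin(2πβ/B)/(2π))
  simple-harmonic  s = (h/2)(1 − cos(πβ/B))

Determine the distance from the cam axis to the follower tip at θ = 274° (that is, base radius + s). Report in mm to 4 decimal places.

seg 1 [0°–20.4°] uniform, h=13: full span → s += 13 → s = 13.0000
seg 2 [20.4°–45.8°] uniform, h=8: full span → s += 8 → s = 21.0000
seg 3 [45.8°–122.3°] cycloidal, h=5: full span → s += 5 → s = 26.0000
seg 4 [122.3°–300°] uniform, h=30: θ=274° here. β=151.7, B=177.7. 30·151.7/177.7 = 25.6106 → s = 51.6106
radial distance = base radius + s = 21 + 51.6106 = 72.6106

72.6106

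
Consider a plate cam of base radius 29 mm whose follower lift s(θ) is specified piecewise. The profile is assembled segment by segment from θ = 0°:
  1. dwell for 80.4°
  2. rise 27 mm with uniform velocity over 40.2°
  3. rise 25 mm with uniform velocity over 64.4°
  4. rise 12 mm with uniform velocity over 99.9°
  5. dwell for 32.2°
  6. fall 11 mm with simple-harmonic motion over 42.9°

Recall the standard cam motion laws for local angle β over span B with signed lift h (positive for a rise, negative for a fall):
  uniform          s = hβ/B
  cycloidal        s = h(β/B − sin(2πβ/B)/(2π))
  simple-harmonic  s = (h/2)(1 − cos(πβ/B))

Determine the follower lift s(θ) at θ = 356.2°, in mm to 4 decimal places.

seg 1 [0°–80.4°] dwell: s stays 0.0000
seg 2 [80.4°–120.6°] uniform, h=27: full span → s += 27 → s = 27.0000
seg 3 [120.6°–185°] uniform, h=25: full span → s += 25 → s = 52.0000
seg 4 [185°–284.9°] uniform, h=12: full span → s += 12 → s = 64.0000
seg 5 [284.9°–317.1°] dwell: s stays 64.0000
seg 6 [317.1°–360°] simple-harmonic, h=-11: θ=356.2° here. β=39.1, B=42.9. -11/2·(1 − cos(π·0.9114)) = -10.7884 → s = 53.2116

53.2116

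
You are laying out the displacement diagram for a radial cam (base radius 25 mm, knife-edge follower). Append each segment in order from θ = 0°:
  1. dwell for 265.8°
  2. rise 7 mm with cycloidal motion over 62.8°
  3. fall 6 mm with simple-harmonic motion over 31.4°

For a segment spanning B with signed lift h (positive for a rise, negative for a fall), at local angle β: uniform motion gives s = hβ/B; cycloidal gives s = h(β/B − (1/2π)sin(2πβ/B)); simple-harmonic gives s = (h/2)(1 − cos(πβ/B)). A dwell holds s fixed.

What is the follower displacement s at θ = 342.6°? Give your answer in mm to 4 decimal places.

seg 1 [0°–265.8°] dwell: s stays 0.0000
seg 2 [265.8°–328.6°] cycloidal, h=7: full span → s += 7 → s = 7.0000
seg 3 [328.6°–360°] simple-harmonic, h=-6: θ=342.6° here. β=14, B=31.4. -6/2·(1 − cos(π·0.4459)) = -2.4922 → s = 4.5078

4.5078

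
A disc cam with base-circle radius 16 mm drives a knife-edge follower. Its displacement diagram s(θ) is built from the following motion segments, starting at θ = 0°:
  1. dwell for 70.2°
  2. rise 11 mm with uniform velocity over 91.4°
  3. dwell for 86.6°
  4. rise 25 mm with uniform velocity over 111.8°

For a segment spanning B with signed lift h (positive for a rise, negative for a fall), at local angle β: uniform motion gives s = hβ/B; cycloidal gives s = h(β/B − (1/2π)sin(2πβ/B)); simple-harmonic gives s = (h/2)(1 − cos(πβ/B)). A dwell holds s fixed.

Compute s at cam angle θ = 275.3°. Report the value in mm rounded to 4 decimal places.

seg 1 [0°–70.2°] dwell: s stays 0.0000
seg 2 [70.2°–161.6°] uniform, h=11: full span → s += 11 → s = 11.0000
seg 3 [161.6°–248.2°] dwell: s stays 11.0000
seg 4 [248.2°–360°] uniform, h=25: θ=275.3° here. β=27.1, B=111.8. 25·27.1/111.8 = 6.0599 → s = 17.0599

17.0599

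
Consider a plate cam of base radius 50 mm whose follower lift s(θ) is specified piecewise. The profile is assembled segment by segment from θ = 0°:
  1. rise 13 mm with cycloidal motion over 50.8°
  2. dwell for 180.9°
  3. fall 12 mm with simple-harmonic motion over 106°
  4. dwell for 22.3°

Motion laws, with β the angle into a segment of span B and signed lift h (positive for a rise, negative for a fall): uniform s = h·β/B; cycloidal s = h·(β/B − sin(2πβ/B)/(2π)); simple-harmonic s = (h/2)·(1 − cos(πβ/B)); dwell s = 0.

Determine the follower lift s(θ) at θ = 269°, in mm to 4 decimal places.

seg 1 [0°–50.8°] cycloidal, h=13: full span → s += 13 → s = 13.0000
seg 2 [50.8°–231.7°] dwell: s stays 13.0000
seg 3 [231.7°–337.7°] simple-harmonic, h=-12: θ=269° here. β=37.3, B=106. -12/2·(1 − cos(π·0.3519)) = -3.3078 → s = 9.6922

9.6922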